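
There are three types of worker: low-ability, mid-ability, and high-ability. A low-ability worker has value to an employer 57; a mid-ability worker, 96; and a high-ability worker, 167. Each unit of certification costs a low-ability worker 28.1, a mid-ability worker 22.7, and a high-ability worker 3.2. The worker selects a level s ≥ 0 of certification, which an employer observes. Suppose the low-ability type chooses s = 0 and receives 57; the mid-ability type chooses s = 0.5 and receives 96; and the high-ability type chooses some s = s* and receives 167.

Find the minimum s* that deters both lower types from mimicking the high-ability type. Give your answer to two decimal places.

3.91

Mid-ability type (on-path payoff 96 − 22.7×0.5 = 84.65) won't mimic when 84.65 ≥ 167 − 22.7·s*, i.e. s* ≥ 3.63.
Low-ability type (on-path payoff 57) won't mimic when 57 ≥ 167 − 28.1·s*, i.e. s* ≥ 3.91.
Both must hold, so s* = max(3.91, 3.63) = 3.91. The low-ability type's constraint binds.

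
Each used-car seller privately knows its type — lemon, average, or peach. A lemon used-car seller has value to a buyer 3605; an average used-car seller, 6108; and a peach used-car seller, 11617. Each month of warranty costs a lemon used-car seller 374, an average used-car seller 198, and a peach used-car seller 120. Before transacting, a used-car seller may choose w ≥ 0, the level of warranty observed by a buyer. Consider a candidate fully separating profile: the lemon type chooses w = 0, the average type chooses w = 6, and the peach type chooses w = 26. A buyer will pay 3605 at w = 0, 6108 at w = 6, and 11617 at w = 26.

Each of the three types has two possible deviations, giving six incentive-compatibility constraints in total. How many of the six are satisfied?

4

Peach (own payoff 11617 − 120×26 = 8497): to w=0 gives 3605 → no gain ✓; to w=6 gives 6108 − 120×6 = 5388 → no gain ✓.
Average (own payoff 6108 − 198×6 = 4920): to w=0 gives 3605 → no gain ✓; to w=26 gives 11617 − 198×26 = 6469 → profitable ✗.
Lemon (own payoff 3605): to w=6 gives 6108 − 374×6 = 3864 → profitable ✗; to w=26 gives 11617 − 374×26 = 1893 → no gain ✓.
4 of the 6 constraints hold; not an equilibrium.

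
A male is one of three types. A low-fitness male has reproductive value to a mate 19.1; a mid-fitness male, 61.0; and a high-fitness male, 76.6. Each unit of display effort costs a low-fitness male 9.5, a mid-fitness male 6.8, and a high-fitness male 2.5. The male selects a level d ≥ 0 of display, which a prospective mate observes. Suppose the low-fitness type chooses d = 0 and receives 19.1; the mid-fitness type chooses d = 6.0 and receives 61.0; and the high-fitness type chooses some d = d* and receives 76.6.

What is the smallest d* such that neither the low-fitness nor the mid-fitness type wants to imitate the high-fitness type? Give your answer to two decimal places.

8.29

Mid-fitness type (on-path payoff 61.0 − 6.8×6.0 = 20.2) won't mimic when 20.2 ≥ 76.6 − 6.8·d*, i.e. d* ≥ 8.29.
Low-fitness type (on-path payoff 19.1) won't mimic when 19.1 ≥ 76.6 − 9.5·d*, i.e. d* ≥ 6.05.
Both must hold, so d* = max(6.05, 8.29) = 8.29. The mid-fitness type's constraint binds.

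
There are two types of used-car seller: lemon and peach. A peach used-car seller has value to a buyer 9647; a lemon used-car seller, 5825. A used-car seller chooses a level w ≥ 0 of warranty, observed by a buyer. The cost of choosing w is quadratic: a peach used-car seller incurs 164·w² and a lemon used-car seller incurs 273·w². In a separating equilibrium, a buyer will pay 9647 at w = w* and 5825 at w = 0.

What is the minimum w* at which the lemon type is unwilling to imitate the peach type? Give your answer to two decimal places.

The lemon type at w = 0 receives 5825; imitating at w* yields 9647 − 273·w*².
Indifference: 5825 = 9647 − 273·w*², so w*² = (9647 − 5825) / 273 = 14.
w* = √14 ≈ 3.74.

3.74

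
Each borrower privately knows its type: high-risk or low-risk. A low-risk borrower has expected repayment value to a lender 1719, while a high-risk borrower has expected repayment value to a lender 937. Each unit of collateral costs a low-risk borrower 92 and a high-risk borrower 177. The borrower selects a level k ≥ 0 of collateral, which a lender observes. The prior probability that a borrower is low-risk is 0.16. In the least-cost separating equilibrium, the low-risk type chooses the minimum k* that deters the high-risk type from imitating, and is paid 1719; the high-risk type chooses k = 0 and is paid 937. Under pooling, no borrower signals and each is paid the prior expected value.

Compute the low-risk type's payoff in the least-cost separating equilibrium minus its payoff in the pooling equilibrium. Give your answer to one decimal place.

250.4

Least-cost separating signal: k* solves 937 = 1719 − 177·k*, so k* = (1719 − 937)/177 ≈ 4.4181.
Low-risk type's separating payoff: 1719 − 92 × k* = 1719 − 92 × (1719 − 937)/177 = 1719 − 71944/177 ≈ 1312.537.
Pooling payoff: 0.16 × 1719 + 0.84 × 937 = 1062.12.
Difference: 1312.537 − 1062.12 = 250.417, i.e. 250.4 to one decimal place.
The low-risk type prefers to separate.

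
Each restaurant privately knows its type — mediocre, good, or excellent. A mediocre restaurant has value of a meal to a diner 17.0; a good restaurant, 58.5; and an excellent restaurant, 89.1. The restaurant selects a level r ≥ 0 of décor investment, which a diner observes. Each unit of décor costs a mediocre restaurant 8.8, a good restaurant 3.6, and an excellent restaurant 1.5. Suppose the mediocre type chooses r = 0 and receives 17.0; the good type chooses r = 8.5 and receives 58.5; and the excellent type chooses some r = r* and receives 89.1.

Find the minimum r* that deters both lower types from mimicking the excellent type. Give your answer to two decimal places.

17.00

Good type (on-path payoff 58.5 − 3.6×8.5 = 27.9) won't mimic when 27.9 ≥ 89.1 − 3.6·r*, i.e. r* ≥ 17.00.
Mediocre type (on-path payoff 17.0) won't mimic when 17.0 ≥ 89.1 − 8.8·r*, i.e. r* ≥ 8.19.
Both must hold, so r* = max(8.19, 17.00) = 17.00. The good type's constraint binds.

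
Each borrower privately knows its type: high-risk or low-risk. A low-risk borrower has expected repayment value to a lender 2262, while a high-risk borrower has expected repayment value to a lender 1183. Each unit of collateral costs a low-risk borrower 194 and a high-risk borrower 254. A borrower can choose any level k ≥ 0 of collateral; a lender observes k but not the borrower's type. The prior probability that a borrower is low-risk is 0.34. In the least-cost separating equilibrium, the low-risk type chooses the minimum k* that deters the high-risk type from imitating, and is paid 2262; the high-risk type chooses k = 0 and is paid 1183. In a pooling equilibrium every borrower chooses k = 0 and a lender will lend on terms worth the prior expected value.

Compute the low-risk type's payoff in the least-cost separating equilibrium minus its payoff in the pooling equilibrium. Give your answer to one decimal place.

Least-cost separating signal: k* solves 1183 = 2262 − 254·k*, so k* = (2262 − 1183)/254 ≈ 4.2480.
Low-risk type's separating payoff: 2262 − 194 × k* = 2262 − 194 × (2262 − 1183)/254 = 2262 − 209326/254 ≈ 1437.882.
Pooling payoff: 0.34 × 2262 + 0.66 × 1183 = 1549.86.
Difference: 1437.882 − 1549.86 = -111.978, i.e. -112.0 to one decimal place.
The low-risk type would prefer the pooling outcome.

-112.0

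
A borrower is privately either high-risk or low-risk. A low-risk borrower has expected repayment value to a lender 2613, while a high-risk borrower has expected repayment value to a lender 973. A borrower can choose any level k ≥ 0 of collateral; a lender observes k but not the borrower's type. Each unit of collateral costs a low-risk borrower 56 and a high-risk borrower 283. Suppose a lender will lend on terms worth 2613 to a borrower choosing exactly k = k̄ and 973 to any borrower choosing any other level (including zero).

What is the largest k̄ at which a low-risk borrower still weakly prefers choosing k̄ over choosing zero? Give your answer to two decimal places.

Choosing k̄ yields the low-risk type 2613 − 56·k̄; choosing zero yields 973.
The low-risk type is indifferent at 2613 − 56·k̄ = 973, i.e. k̄ = (2613 − 973) / 56 ≈ 29.29.
For any k̄ above 29.29 the low-risk type would rather pool at zero, so separation collapses.

29.29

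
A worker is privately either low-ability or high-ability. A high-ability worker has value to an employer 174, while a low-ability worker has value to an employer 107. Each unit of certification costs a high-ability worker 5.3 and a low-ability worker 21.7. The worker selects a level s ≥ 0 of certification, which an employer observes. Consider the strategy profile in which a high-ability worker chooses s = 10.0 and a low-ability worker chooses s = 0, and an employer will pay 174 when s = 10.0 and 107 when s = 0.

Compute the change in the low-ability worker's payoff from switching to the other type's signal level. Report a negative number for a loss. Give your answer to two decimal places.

-150.00

Playing s = 0 the low-ability worker receives 107.
Deviating to s = 10.0 brings payment 174 at cost 21.7 × 10.0 = 217, netting -43.
Gain from deviating: -43 − 107 = -150.00.
The gain is negative, so the low-ability type's incentive-compatibility constraint is satisfied.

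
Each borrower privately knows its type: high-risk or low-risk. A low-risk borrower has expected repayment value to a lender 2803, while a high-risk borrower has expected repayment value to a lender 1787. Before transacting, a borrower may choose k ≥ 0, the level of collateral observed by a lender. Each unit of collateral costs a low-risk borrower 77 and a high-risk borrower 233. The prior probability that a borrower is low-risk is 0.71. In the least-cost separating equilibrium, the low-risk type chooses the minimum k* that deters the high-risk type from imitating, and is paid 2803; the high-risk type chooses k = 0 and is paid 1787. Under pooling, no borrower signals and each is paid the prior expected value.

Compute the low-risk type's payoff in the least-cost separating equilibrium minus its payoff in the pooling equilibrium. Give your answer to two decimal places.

Least-cost separating signal: k* solves 1787 = 2803 − 233·k*, so k* = (2803 − 1787)/233 ≈ 4.3605.
Low-risk type's separating payoff: 2803 − 77 × k* = 2803 − 77 × (2803 − 1787)/233 = 2803 − 78232/233 ≈ 2467.2403.
Pooling payoff: 0.71 × 2803 + 0.29 × 1787 = 2508.36.
Difference: 2467.2403 − 2508.36 = -41.1197, i.e. -41.12 to two decimal places.
The low-risk type would prefer the pooling outcome.

-41.12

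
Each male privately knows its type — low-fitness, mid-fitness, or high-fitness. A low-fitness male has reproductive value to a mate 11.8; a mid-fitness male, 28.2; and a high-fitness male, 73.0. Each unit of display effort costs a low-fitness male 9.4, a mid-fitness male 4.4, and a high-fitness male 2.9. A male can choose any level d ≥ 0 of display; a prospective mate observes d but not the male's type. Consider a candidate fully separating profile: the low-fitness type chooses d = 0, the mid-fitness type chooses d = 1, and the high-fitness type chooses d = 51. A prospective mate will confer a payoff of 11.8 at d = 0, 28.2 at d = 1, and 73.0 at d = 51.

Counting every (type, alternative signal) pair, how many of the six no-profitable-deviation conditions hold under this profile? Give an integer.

High-fitness (own payoff 73.0 − 2.9×51 = -74.9): to d=0 gives 11.8 → profitable ✗; to d=1 gives 28.2 − 2.9×1 = 25.3 → profitable ✗.
Mid-fitness (own payoff 28.2 − 4.4×1 = 23.8): to d=0 gives 11.8 → no gain ✓; to d=51 gives 73.0 − 4.4×51 = -151.4 → no gain ✓.
Low-fitness (own payoff 11.8): to d=1 gives 28.2 − 9.4×1 = 18.8 → profitable ✗; to d=51 gives 73.0 − 9.4×51 = -406.4 → no gain ✓.
3 of the 6 constraints hold; not an equilibrium.

3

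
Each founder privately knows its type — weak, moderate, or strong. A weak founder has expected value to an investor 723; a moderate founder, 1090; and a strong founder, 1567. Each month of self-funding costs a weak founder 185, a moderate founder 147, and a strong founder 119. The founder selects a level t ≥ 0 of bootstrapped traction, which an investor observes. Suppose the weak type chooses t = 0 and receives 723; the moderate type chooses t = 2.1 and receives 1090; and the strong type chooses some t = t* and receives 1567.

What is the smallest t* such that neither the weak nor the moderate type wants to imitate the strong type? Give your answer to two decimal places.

Weak type (on-path payoff 723) won't mimic when 723 ≥ 1567 − 185·t*, i.e. t* ≥ 4.56.
Moderate type (on-path payoff 1090 − 147×2.1 = 781.3) won't mimic when 781.3 ≥ 1567 − 147·t*, i.e. t* ≥ 5.34.
Both must hold, so t* = max(4.56, 5.34) = 5.34. The moderate type's constraint binds.

5.34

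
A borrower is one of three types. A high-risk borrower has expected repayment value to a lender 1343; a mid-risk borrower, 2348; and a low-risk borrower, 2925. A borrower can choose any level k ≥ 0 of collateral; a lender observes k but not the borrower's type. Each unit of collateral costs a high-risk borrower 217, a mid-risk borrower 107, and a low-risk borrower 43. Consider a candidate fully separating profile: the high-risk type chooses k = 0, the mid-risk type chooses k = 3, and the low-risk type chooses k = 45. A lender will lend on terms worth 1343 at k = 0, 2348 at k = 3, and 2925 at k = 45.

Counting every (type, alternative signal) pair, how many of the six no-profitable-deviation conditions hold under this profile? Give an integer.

Low-risk (own payoff 2925 − 43×45 = 990): to k=0 gives 1343 → profitable ✗; to k=3 gives 2348 − 43×3 = 2219 → profitable ✗.
Mid-risk (own payoff 2348 − 107×3 = 2027): to k=0 gives 1343 → no gain ✓; to k=45 gives 2925 − 107×45 = -1890 → no gain ✓.
High-risk (own payoff 1343): to k=3 gives 2348 − 217×3 = 1697 → profitable ✗; to k=45 gives 2925 − 217×45 = -6840 → no gain ✓.
3 of the 6 constraints hold; not an equilibrium.

3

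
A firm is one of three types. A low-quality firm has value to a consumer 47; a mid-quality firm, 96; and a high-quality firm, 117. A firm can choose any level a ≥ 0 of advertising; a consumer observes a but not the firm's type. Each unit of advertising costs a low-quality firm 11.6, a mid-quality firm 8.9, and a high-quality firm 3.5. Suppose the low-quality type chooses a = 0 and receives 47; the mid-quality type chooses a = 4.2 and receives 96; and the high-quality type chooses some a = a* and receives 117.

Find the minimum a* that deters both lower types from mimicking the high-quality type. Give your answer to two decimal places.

Mid-quality type (on-path payoff 96 − 8.9×4.2 = 58.62) won't mimic when 58.62 ≥ 117 − 8.9·a*, i.e. a* ≥ 6.56.
Low-quality type (on-path payoff 47) won't mimic when 47 ≥ 117 − 11.6·a*, i.e. a* ≥ 6.03.
Both must hold, so a* = max(6.03, 6.56) = 6.56. The mid-quality type's constraint binds.

6.56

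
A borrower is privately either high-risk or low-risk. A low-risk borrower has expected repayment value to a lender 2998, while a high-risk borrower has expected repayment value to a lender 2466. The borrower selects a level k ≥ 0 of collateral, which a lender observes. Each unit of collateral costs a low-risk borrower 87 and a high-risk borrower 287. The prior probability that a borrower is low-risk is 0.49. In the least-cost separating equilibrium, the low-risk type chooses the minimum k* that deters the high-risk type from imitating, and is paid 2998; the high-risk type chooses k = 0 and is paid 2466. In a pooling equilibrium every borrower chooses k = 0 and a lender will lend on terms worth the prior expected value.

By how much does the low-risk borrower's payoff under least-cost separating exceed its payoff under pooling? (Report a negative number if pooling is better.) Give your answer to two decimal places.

110.05

Least-cost separating signal: k* solves 2466 = 2998 − 287·k*, so k* = (2998 − 2466)/287 ≈ 1.8537.
Low-risk type's separating payoff: 2998 − 87 × k* = 2998 − 87 × (2998 − 2466)/287 = 2998 − 46284/287 ≈ 2836.7317.
Pooling payoff: 0.49 × 2998 + 0.51 × 2466 = 2726.68.
Difference: 2836.7317 − 2726.68 = 110.0517, i.e. 110.05 to two decimal places.
The low-risk type prefers to separate.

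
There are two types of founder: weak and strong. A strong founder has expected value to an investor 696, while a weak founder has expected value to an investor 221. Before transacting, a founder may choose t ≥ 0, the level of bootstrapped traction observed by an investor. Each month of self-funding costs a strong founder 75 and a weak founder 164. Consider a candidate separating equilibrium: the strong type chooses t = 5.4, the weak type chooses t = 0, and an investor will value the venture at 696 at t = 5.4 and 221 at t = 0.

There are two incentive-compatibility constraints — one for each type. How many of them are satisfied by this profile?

2

Strong type: signal → 696 − 75 × 5.4 = 291; deviate to 0 → 221. IC holds (291 ≥ 221).
Weak type: stay at 0 → 221; mimic → 696 − 164 × 5.4 = -189.6. IC holds (221 ≥ -189.6).
2 of 2 constraints hold, so this is a separating equilibrium.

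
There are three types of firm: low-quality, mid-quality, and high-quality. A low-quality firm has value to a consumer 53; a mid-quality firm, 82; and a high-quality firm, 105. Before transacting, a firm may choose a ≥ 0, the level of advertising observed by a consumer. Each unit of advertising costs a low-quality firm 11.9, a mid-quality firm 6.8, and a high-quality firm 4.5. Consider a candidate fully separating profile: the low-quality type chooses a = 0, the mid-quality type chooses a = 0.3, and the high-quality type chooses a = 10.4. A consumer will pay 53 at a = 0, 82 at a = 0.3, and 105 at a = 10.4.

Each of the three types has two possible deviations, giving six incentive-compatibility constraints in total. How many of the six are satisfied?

4

Mid-quality (own payoff 82 − 6.8×0.3 = 79.96): to a=0 gives 53 → no gain ✓; to a=10.4 gives 105 − 6.8×10.4 = 34.28 → no gain ✓.
High-quality (own payoff 105 − 4.5×10.4 = 58.2): to a=0 gives 53 → no gain ✓; to a=0.3 gives 82 − 4.5×0.3 = 80.65 → profitable ✗.
Low-quality (own payoff 53): to a=0.3 gives 82 − 11.9×0.3 = 78.43 → profitable ✗; to a=10.4 gives 105 − 11.9×10.4 = -18.76 → no gain ✓.
4 of the 6 constraints hold; not an equilibrium.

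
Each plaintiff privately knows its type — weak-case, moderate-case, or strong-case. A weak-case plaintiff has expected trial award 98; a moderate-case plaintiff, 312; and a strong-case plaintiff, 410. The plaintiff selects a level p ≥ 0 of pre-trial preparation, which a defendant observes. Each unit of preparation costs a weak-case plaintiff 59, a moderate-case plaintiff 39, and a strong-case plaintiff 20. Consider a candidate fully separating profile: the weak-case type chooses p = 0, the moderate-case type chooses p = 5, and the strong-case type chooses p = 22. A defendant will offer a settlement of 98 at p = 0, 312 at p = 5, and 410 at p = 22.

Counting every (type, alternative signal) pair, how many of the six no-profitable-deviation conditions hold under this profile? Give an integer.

Weak-case (own payoff 98): to p=5 gives 312 − 59×5 = 17 → no gain ✓; to p=22 gives 410 − 59×22 = -888 → no gain ✓.
Moderate-case (own payoff 312 − 39×5 = 117): to p=0 gives 98 → no gain ✓; to p=22 gives 410 − 39×22 = -448 → no gain ✓.
Strong-case (own payoff 410 − 20×22 = -30): to p=0 gives 98 → profitable ✗; to p=5 gives 312 − 20×5 = 212 → profitable ✗.
4 of the 6 constraints hold; not an equilibrium.

4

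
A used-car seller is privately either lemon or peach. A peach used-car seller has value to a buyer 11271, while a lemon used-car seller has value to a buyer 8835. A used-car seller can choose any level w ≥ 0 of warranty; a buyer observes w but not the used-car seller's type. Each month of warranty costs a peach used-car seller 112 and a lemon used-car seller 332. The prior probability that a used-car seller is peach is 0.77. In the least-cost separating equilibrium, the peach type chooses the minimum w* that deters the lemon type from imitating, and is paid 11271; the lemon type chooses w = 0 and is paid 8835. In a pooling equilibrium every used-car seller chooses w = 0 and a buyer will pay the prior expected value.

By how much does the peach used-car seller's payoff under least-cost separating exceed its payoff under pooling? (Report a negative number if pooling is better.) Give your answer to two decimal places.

-261.50

Least-cost separating signal: w* solves 8835 = 11271 − 332·w*, so w* = (11271 − 8835)/332 ≈ 7.3373.
Peach type's separating payoff: 11271 − 112 × w* = 11271 − 112 × (11271 − 8835)/332 = 11271 − 272832/332 ≈ 10449.2169.
Pooling payoff: 0.77 × 11271 + 0.23 × 8835 = 10710.72.
Difference: 10449.2169 − 10710.72 = -261.5031, i.e. -261.50 to two decimal places.
The peach type would prefer the pooling outcome.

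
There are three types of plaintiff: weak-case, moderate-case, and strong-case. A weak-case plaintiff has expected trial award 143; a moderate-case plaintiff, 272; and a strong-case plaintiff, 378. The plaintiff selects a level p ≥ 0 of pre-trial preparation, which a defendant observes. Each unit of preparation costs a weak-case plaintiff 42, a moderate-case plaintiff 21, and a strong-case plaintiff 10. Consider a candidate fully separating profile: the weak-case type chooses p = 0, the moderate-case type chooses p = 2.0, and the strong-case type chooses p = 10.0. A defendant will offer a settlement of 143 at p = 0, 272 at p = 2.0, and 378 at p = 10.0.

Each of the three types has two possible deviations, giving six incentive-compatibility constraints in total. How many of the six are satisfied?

5

Moderate-case (own payoff 272 − 21×2.0 = 230): to p=0 gives 143 → no gain ✓; to p=10.0 gives 378 − 21×10.0 = 168 → no gain ✓.
Weak-case (own payoff 143): to p=2.0 gives 272 − 42×2.0 = 188 → profitable ✗; to p=10.0 gives 378 − 42×10.0 = -42 → no gain ✓.
Strong-case (own payoff 378 − 10×10.0 = 278): to p=0 gives 143 → no gain ✓; to p=2.0 gives 272 − 10×2.0 = 252 → no gain ✓.
5 of the 6 constraints hold; not an equilibrium.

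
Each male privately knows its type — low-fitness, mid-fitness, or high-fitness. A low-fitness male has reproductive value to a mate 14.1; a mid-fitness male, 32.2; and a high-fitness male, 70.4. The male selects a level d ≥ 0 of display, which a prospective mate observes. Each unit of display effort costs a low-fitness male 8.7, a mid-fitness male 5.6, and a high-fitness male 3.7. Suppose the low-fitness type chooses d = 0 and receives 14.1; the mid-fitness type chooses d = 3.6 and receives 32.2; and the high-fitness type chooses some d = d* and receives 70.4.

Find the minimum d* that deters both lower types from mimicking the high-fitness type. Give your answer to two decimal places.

10.42

Low-fitness type (on-path payoff 14.1) won't mimic when 14.1 ≥ 70.4 − 8.7·d*, i.e. d* ≥ 6.47.
Mid-fitness type (on-path payoff 32.2 − 5.6×3.6 = 12.04) won't mimic when 12.04 ≥ 70.4 − 5.6·d*, i.e. d* ≥ 10.42.
Both must hold, so d* = max(6.47, 10.42) = 10.42. The mid-fitness type's constraint binds.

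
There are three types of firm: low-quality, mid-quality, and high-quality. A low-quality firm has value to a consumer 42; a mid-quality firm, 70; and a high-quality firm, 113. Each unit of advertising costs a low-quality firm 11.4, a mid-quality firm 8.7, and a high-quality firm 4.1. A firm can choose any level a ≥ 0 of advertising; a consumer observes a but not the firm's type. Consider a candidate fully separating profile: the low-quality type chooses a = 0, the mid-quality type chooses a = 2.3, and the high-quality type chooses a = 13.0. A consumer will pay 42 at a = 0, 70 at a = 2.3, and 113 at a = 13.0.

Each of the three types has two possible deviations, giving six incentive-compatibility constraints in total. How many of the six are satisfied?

4

High-quality (own payoff 113 − 4.1×13.0 = 59.7): to a=0 gives 42 → no gain ✓; to a=2.3 gives 70 − 4.1×2.3 = 60.57 → profitable ✗.
Mid-quality (own payoff 70 − 8.7×2.3 = 49.99): to a=0 gives 42 → no gain ✓; to a=13.0 gives 113 − 8.7×13.0 = -0.1 → no gain ✓.
Low-quality (own payoff 42): to a=2.3 gives 70 − 11.4×2.3 = 43.78 → profitable ✗; to a=13.0 gives 113 − 11.4×13.0 = -35.2 → no gain ✓.
4 of the 6 constraints hold; not an equilibrium.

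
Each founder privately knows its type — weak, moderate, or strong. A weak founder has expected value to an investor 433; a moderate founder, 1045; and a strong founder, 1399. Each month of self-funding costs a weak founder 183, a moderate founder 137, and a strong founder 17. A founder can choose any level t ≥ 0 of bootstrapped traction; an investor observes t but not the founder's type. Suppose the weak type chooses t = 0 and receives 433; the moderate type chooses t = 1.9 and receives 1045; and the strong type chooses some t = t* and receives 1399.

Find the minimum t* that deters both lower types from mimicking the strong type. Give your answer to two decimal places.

5.28

Weak type (on-path payoff 433) won't mimic when 433 ≥ 1399 − 183·t*, i.e. t* ≥ 5.28.
Moderate type (on-path payoff 1045 − 137×1.9 = 784.7) won't mimic when 784.7 ≥ 1399 − 137·t*, i.e. t* ≥ 4.48.
Both must hold, so t* = max(5.28, 4.48) = 5.28. The weak type's constraint binds.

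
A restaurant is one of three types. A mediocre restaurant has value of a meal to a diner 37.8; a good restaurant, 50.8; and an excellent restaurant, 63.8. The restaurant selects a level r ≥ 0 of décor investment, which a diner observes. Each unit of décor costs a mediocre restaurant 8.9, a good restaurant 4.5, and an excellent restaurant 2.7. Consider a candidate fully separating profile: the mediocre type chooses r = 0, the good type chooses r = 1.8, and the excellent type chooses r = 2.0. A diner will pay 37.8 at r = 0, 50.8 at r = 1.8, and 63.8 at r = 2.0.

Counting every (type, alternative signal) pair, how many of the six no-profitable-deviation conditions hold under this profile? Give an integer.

4

Excellent (own payoff 63.8 − 2.7×2.0 = 58.4): to r=0 gives 37.8 → no gain ✓; to r=1.8 gives 50.8 − 2.7×1.8 = 45.94 → no gain ✓.
Good (own payoff 50.8 − 4.5×1.8 = 42.7): to r=0 gives 37.8 → no gain ✓; to r=2.0 gives 63.8 − 4.5×2.0 = 54.8 → profitable ✗.
Mediocre (own payoff 37.8): to r=1.8 gives 50.8 − 8.9×1.8 = 34.78 → no gain ✓; to r=2.0 gives 63.8 − 8.9×2.0 = 46 → profitable ✗.
4 of the 6 constraints hold; not an equilibrium.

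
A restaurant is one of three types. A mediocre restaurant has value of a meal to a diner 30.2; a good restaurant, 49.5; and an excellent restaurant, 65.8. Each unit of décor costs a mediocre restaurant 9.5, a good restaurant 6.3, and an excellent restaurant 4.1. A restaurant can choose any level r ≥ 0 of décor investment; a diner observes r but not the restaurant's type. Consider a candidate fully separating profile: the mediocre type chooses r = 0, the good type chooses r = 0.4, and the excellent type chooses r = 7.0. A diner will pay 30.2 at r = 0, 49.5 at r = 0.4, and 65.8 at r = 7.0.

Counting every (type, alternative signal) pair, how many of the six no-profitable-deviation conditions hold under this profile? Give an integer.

4

Good (own payoff 49.5 − 6.3×0.4 = 46.98): to r=0 gives 30.2 → no gain ✓; to r=7.0 gives 65.8 − 6.3×7.0 = 21.7 → no gain ✓.
Excellent (own payoff 65.8 − 4.1×7.0 = 37.1): to r=0 gives 30.2 → no gain ✓; to r=0.4 gives 49.5 − 4.1×0.4 = 47.86 → profitable ✗.
Mediocre (own payoff 30.2): to r=0.4 gives 49.5 − 9.5×0.4 = 45.7 → profitable ✗; to r=7.0 gives 65.8 − 9.5×7.0 = -0.7 → no gain ✓.
4 of the 6 constraints hold; not an equilibrium.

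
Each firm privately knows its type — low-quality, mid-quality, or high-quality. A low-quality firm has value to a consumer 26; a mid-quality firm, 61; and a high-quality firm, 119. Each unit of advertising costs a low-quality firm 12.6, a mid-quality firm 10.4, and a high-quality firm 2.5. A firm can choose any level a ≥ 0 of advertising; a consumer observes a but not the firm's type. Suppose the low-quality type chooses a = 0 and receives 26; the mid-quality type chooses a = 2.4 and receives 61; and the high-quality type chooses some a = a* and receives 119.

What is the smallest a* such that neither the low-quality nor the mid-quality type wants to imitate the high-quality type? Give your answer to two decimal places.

7.98

Low-quality type (on-path payoff 26) won't mimic when 26 ≥ 119 − 12.6·a*, i.e. a* ≥ 7.38.
Mid-quality type (on-path payoff 61 − 10.4×2.4 = 36.04) won't mimic when 36.04 ≥ 119 − 10.4·a*, i.e. a* ≥ 7.98.
Both must hold, so a* = max(7.38, 7.98) = 7.98. The mid-quality type's constraint binds.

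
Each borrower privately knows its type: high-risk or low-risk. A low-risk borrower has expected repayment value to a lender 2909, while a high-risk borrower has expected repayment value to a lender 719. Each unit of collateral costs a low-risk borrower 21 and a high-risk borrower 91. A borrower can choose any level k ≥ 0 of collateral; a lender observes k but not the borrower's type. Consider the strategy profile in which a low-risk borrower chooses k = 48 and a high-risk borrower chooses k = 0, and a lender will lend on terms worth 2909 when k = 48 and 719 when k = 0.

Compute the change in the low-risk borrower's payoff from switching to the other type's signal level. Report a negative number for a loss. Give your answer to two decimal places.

-1182.00

Playing k = 48 the low-risk borrower receives 2909 − 21 × 48 = 1901.
Deviating to k = 0 yields 719 instead.
Gain from deviating: 719 − 1901 = -1182.00.
The gain is negative, so the low-risk type's incentive-compatibility constraint is satisfied.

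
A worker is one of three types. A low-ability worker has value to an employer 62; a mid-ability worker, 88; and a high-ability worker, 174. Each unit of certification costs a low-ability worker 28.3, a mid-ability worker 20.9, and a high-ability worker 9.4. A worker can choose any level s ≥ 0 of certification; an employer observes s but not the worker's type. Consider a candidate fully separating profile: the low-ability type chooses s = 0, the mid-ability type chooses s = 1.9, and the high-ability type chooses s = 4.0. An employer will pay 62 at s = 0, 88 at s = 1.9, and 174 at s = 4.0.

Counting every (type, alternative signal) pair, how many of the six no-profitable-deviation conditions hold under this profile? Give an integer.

4

High-ability (own payoff 174 − 9.4×4.0 = 136.4): to s=0 gives 62 → no gain ✓; to s=1.9 gives 88 − 9.4×1.9 = 70.14 → no gain ✓.
Low-ability (own payoff 62): to s=1.9 gives 88 − 28.3×1.9 = 34.23 → no gain ✓; to s=4.0 gives 174 − 28.3×4.0 = 60.8 → no gain ✓.
Mid-ability (own payoff 88 − 20.9×1.9 = 48.29): to s=0 gives 62 → profitable ✗; to s=4.0 gives 174 − 20.9×4.0 = 90.4 → profitable ✗.
4 of the 6 constraints hold; not an equilibrium.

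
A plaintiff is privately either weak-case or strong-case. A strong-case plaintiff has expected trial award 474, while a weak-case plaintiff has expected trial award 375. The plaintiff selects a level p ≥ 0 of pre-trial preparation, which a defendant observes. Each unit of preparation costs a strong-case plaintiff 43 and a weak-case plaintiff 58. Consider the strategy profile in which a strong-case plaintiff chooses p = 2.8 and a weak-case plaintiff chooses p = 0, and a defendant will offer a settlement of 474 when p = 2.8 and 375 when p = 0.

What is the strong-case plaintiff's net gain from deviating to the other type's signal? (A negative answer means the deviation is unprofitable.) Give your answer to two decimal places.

Playing p = 2.8 the strong-case plaintiff receives 474 − 43 × 2.8 = 353.6.
Deviating to p = 0 yields 375 instead.
Gain from deviating: 375 − 353.6 = 21.40.
The gain is positive, so the strong-case type's incentive-compatibility constraint is violated — this profile is not a separating equilibrium.

21.40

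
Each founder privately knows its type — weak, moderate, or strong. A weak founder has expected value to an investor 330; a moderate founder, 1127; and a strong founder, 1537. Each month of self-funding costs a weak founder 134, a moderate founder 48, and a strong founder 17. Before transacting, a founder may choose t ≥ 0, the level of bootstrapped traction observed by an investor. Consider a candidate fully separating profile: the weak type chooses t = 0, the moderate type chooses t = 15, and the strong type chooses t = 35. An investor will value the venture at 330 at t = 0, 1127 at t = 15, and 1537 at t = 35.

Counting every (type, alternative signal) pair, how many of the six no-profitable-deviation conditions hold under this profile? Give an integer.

Strong (own payoff 1537 − 17×35 = 942): to t=0 gives 330 → no gain ✓; to t=15 gives 1127 − 17×15 = 872 → no gain ✓.
Weak (own payoff 330): to t=15 gives 1127 − 134×15 = -883 → no gain ✓; to t=35 gives 1537 − 134×35 = -3153 → no gain ✓.
Moderate (own payoff 1127 − 48×15 = 407): to t=0 gives 330 → no gain ✓; to t=35 gives 1537 − 48×35 = -143 → no gain ✓.
6 of the 6 constraints hold; this profile is a separating equilibrium.

6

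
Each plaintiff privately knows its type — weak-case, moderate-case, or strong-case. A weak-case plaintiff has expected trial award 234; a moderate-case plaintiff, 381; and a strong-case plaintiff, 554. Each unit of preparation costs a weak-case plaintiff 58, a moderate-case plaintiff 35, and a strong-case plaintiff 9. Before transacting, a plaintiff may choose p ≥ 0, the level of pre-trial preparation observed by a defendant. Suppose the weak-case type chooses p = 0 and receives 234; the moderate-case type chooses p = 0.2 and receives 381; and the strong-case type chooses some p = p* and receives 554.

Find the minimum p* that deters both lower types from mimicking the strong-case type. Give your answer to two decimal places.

5.52

Weak-case type (on-path payoff 234) won't mimic when 234 ≥ 554 − 58·p*, i.e. p* ≥ 5.52.
Moderate-case type (on-path payoff 381 − 35×0.2 = 374) won't mimic when 374 ≥ 554 − 35·p*, i.e. p* ≥ 5.14.
Both must hold, so p* = max(5.52, 5.14) = 5.52. The weak-case type's constraint binds.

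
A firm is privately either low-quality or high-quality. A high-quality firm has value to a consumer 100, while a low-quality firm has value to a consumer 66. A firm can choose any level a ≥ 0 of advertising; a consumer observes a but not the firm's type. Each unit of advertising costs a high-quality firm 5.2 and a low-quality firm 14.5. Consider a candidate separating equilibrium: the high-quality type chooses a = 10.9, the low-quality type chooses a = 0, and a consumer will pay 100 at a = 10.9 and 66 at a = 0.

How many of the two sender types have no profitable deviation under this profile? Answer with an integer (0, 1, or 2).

High-quality type: signal → 100 − 5.2 × 10.9 = 43.32; deviate to 0 → 66. IC fails (43.32 < 66).
Low-quality type: stay at 0 → 66; mimic → 100 − 14.5 × 10.9 = -58.05. IC holds (66 ≥ -58.05).
1 of 2 constraints hold, so this profile is not an equilibrium.

1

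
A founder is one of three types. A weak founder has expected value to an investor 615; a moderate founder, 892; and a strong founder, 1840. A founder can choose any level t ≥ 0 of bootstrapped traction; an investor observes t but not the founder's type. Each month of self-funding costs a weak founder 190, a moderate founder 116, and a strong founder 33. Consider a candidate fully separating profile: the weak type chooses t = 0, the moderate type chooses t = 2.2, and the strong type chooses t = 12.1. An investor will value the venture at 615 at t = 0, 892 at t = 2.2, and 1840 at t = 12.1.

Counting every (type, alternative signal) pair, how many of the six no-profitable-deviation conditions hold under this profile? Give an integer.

Strong (own payoff 1840 − 33×12.1 = 1440.7): to t=0 gives 615 → no gain ✓; to t=2.2 gives 892 − 33×2.2 = 819.4 → no gain ✓.
Weak (own payoff 615): to t=2.2 gives 892 − 190×2.2 = 474 → no gain ✓; to t=12.1 gives 1840 − 190×12.1 = -459 → no gain ✓.
Moderate (own payoff 892 − 116×2.2 = 636.8): to t=0 gives 615 → no gain ✓; to t=12.1 gives 1840 − 116×12.1 = 436.4 → no gain ✓.
6 of the 6 constraints hold; this profile is a separating equilibrium.

6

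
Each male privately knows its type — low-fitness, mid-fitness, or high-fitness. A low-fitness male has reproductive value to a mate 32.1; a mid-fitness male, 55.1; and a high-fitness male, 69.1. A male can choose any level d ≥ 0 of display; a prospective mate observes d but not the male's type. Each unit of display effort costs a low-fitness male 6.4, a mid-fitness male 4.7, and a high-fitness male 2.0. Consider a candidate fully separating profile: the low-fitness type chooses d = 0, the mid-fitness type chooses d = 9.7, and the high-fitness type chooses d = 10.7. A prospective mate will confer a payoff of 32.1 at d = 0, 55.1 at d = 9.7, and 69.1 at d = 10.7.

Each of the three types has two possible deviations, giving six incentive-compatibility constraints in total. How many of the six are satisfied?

4

Low-fitness (own payoff 32.1): to d=9.7 gives 55.1 − 6.4×9.7 = -6.98 → no gain ✓; to d=10.7 gives 69.1 − 6.4×10.7 = 0.62 → no gain ✓.
Mid-fitness (own payoff 55.1 − 4.7×9.7 = 9.51): to d=0 gives 32.1 → profitable ✗; to d=10.7 gives 69.1 − 4.7×10.7 = 18.81 → profitable ✗.
High-fitness (own payoff 69.1 − 2.0×10.7 = 47.7): to d=0 gives 32.1 → no gain ✓; to d=9.7 gives 55.1 − 2.0×9.7 = 35.7 → no gain ✓.
4 of the 6 constraints hold; not an equilibrium.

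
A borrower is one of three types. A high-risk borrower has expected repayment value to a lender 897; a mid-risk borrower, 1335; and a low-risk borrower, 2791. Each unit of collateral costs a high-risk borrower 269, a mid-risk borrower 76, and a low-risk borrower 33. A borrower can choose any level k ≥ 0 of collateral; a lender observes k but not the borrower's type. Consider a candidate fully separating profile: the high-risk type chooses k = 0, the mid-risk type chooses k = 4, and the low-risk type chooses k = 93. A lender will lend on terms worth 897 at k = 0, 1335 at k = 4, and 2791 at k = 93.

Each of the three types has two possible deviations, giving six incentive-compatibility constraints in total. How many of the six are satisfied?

Low-risk (own payoff 2791 − 33×93 = -278): to k=0 gives 897 → profitable ✗; to k=4 gives 1335 − 33×4 = 1203 → profitable ✗.
Mid-risk (own payoff 1335 − 76×4 = 1031): to k=0 gives 897 → no gain ✓; to k=93 gives 2791 − 76×93 = -4277 → no gain ✓.
High-risk (own payoff 897): to k=4 gives 1335 − 269×4 = 259 → no gain ✓; to k=93 gives 2791 − 269×93 = -22226 → no gain ✓.
4 of the 6 constraints hold; not an equilibrium.

4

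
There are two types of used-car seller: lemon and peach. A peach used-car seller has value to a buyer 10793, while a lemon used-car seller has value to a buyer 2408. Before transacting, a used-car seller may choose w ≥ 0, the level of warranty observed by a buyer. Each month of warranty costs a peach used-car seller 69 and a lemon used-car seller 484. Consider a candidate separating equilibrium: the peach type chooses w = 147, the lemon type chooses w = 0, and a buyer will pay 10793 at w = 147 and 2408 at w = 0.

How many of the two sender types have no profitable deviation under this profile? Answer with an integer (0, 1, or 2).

1

Lemon type: stay at 0 → 2408; mimic → 10793 − 484 × 147 = -60355. IC holds (2408 ≥ -60355).
Peach type: signal → 10793 − 69 × 147 = 650; deviate to 0 → 2408. IC fails (650 < 2408).
1 of 2 constraints hold, so this profile is not an equilibrium.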